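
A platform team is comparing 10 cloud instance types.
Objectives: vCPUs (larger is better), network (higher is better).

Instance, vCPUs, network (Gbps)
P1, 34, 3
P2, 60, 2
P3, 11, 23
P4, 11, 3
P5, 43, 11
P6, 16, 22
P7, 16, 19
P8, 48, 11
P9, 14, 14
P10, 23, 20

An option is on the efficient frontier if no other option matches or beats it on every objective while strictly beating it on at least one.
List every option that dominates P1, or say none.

P5: vCPUs 43≥34, network 11≥3 — dominates P1.
P8: vCPUs 48≥34, network 11≥3 — dominates P1.
Others (P2, P3, P4, P6, P7, P9, P10) are each worse than P1 on at least one objective.

P5, P8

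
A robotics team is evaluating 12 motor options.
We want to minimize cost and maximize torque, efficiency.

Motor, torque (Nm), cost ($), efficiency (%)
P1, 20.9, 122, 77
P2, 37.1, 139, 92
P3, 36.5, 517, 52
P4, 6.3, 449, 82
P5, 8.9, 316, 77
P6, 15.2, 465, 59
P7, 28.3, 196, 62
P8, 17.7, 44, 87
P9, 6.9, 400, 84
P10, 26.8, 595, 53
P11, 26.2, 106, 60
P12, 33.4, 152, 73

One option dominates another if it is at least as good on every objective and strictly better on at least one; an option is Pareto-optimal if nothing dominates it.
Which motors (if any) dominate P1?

none

P2: worse on cost (139 vs 122).
P3: worse on cost (517 vs 122).
P4: worse on torque (6.3 vs 20.9).
P5: worse on torque (8.9 vs 20.9).
P6: worse on torque (15.2 vs 20.9).
P7: worse on cost (196 vs 122).
P8: worse on torque (17.7 vs 20.9).
P9: worse on torque (6.9 vs 20.9).
P10: worse on cost (595 vs 122).
P11: worse on efficiency (60 vs 77).
P12: worse on cost (152 vs 122).
No option dominates P1.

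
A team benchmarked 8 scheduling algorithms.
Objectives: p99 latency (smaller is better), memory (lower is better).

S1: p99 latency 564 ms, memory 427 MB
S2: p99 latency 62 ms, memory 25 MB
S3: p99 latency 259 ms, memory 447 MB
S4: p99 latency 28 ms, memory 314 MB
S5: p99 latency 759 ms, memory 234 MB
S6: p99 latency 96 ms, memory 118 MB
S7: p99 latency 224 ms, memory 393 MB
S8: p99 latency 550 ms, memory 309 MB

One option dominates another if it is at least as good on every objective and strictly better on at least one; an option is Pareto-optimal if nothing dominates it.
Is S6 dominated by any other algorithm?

S2 vs S6: p99 latency 62≤96, memory 25≤118 — S2 is at least as good on every objective and strictly better on at least one, so S2 dominates S6.

Yes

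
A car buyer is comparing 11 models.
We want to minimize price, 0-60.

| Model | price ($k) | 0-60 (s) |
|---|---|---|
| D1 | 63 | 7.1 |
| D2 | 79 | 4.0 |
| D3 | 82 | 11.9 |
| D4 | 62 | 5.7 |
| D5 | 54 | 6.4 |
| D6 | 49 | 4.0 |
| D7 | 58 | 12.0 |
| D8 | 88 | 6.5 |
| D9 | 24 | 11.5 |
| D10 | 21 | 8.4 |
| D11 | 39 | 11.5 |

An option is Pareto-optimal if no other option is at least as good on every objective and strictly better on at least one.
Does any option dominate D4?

Yes

D6 vs D4: price 49≤62, 0-60 4.0≤5.7 — D6 is at least as good on every objective and strictly better on at least one, so D6 dominates D4.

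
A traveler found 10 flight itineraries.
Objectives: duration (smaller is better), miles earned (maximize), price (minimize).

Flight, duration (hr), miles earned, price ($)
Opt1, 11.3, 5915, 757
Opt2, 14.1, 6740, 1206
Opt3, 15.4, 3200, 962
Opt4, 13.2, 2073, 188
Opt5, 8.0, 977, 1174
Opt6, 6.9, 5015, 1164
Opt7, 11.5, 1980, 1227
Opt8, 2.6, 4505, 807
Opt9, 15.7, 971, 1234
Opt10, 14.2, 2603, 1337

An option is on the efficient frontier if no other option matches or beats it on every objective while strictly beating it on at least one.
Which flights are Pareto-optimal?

Opt1: not dominated.
Opt2: not dominated (best miles earned).
Opt3: dominated by Opt1 (duration 11.3≤15.4, miles earned 5915≥3200, price 757≤962).
Opt4: not dominated (best price).
Opt5: dominated by Opt6 (duration 6.9≤8.0, miles earned 5015≥977, price 1164≤1174).
Opt6: not dominated.
Opt7: dominated by Opt1 (duration 11.3≤11.5, miles earned 5915≥1980, price 757≤1227).
Opt8: not dominated (best duration).
Opt9: dominated by Opt1 (duration 11.3≤15.7, miles earned 5915≥971, price 757≤1234).
Opt10: dominated by Opt1 (duration 11.3≤14.2, miles earned 5915≥2603, price 757≤1337).

Opt1, Opt2, Opt4, Opt6, Opt8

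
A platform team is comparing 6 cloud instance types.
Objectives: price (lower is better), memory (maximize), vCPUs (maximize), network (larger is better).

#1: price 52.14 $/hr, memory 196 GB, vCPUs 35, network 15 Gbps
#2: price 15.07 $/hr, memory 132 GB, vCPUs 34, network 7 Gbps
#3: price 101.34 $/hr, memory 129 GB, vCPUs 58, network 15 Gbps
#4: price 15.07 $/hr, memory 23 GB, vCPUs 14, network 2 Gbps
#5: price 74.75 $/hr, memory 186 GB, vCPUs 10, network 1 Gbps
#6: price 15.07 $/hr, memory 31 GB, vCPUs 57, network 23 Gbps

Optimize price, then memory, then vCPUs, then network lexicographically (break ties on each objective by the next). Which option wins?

First minimize price: best is 15.07, kept {#2, #4, #6}.
Then maximize memory: best is 132, kept {#2}.

#2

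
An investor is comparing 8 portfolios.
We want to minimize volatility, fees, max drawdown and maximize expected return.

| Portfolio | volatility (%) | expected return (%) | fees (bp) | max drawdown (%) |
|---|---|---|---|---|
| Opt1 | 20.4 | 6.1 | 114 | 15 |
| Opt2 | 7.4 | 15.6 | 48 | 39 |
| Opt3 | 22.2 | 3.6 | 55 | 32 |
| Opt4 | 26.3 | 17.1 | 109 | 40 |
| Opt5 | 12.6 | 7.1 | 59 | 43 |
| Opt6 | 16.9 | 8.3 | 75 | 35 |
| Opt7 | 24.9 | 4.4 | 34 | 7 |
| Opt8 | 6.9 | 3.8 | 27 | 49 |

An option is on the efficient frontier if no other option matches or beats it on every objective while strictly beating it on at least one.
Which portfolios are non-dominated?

Opt1: not dominated.
Opt2: not dominated.
Opt3: not dominated.
Opt4: not dominated (best expected return).
Opt5: dominated by Opt2 (volatility 7.4≤12.6, expected return 15.6≥7.1, fees 48≤59, max drawdown 39≤43).
Opt6: not dominated.
Opt7: not dominated (best max drawdown).
Opt8: not dominated (best volatility).

Opt1, Opt2, Opt3, Opt4, Opt6, Opt7, Opt8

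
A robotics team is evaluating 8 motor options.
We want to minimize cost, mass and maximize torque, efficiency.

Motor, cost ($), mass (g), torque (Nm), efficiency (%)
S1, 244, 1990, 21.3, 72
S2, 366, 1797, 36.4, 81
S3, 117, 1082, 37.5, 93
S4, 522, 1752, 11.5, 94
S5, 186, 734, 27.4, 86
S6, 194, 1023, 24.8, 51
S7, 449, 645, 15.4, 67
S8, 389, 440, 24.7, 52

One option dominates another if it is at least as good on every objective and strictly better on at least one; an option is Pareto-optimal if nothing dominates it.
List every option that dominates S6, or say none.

S5: cost 186≤194, mass 734≤1023, torque 27.4≥24.8, efficiency 86≥51 — dominates S6.
Others (S1, S2, S3, S4, S7, S8) are each worse than S6 on at least one objective.

S5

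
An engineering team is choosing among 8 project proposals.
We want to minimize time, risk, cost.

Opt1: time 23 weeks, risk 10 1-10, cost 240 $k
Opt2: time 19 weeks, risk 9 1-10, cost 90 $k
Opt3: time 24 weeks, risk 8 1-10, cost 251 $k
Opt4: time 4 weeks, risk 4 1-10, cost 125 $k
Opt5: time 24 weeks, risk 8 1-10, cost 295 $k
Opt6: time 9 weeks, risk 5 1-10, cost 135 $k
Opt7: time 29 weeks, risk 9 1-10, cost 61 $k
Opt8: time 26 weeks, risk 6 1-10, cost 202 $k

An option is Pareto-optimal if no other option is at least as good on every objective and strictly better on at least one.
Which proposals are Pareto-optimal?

Opt2, Opt4, Opt7

Opt1: dominated by Opt2 (time 19≤23, risk 9≤10, cost 90≤240).
Opt2: not dominated.
Opt3: dominated by Opt4 (time 4≤24, risk 4≤8, cost 125≤251).
Opt4: not dominated (best time).
Opt5: dominated by Opt3 (time 24≤24, risk 8≤8, cost 251≤295).
Opt6: dominated by Opt4 (time 4≤9, risk 4≤5, cost 125≤135).
Opt7: not dominated (best cost).
Opt8: dominated by Opt4 (time 4≤26, risk 4≤6, cost 125≤202).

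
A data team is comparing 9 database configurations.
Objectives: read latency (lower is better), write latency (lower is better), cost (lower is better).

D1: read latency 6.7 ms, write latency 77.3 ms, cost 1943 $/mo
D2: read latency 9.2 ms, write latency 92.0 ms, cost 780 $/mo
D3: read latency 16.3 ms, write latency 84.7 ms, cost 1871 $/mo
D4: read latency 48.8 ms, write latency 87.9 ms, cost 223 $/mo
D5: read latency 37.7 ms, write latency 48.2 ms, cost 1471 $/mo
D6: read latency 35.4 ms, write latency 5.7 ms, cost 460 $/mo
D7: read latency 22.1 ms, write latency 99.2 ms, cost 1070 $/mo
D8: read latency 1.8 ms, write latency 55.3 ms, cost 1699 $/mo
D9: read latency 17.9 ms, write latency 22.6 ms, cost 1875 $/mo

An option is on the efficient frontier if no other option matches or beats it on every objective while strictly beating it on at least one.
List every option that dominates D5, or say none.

D6: read latency 35.4≤37.7, write latency 5.7≤48.2, cost 460≤1471 — dominates D5.
Others (D1, D2, D3, D4, D7, D8, D9) are each worse than D5 on at least one objective.

D6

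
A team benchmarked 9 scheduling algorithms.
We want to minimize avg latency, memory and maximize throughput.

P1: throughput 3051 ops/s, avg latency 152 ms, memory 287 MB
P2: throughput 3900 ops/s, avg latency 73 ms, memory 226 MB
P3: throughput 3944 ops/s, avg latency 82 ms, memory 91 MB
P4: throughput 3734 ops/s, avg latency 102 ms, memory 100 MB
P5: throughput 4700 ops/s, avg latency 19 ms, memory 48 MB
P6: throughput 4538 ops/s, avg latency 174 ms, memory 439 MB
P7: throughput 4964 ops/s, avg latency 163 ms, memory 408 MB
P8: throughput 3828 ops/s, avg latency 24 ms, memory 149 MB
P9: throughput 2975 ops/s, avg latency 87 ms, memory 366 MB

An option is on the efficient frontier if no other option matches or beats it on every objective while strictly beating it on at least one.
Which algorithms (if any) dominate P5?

P1: worse on throughput (3051 vs 4700).
P2: worse on throughput (3900 vs 4700).
P3: worse on throughput (3944 vs 4700).
P4: worse on throughput (3734 vs 4700).
P6: worse on throughput (4538 vs 4700).
P7: worse on avg latency (163 vs 19).
P8: worse on throughput (3828 vs 4700).
P9: worse on throughput (2975 vs 4700).
No option dominates P5.

none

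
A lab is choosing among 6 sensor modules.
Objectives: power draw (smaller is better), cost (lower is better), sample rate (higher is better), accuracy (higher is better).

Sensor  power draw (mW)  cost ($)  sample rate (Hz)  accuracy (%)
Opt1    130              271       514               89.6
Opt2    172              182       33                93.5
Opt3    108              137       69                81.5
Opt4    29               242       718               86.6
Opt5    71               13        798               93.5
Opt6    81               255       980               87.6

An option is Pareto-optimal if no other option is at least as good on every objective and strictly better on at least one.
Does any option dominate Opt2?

Yes

Opt5 vs Opt2: power draw 71≤172, cost 13≤182, sample rate 798≥33, accuracy 93.5≥93.5 — Opt5 is at least as good on every objective and strictly better on at least one, so Opt5 dominates Opt2.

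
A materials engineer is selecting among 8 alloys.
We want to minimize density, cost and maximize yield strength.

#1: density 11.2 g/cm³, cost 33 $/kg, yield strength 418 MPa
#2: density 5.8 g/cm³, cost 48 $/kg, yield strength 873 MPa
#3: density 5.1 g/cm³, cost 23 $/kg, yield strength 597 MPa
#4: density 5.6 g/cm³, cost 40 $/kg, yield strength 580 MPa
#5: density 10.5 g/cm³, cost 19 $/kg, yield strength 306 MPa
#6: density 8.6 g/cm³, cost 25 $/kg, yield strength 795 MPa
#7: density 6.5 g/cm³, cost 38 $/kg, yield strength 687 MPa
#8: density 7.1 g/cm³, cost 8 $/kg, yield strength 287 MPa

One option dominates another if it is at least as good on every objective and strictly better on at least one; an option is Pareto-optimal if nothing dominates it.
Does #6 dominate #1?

#6 vs #1: density 8.6≤11.2, cost 25≤33, yield strength 795≥418 — #6 is at least as good on every objective with at least one strict improvement.

Yes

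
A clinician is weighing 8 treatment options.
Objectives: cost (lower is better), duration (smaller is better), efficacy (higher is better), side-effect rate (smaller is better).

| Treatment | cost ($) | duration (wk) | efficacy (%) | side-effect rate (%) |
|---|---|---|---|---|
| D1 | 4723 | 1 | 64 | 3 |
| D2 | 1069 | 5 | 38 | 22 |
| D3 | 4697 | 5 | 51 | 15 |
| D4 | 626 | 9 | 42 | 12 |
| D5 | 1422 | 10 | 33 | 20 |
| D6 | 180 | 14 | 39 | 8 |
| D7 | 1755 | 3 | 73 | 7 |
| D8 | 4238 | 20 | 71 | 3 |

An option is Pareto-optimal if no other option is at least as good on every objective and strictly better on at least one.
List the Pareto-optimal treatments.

D1: not dominated (best duration).
D2: not dominated.
D3: dominated by D7 (cost 1755≤4697, duration 3≤5, efficacy 73≥51, side-effect rate 7≤15).
D4: not dominated.
D5: dominated by D4 (cost 626≤1422, duration 9≤10, efficacy 42≥33, side-effect rate 12≤20).
D6: not dominated (best cost).
D7: not dominated (best efficacy).
D8: not dominated.

D1, D2, D4, D6, D7, D8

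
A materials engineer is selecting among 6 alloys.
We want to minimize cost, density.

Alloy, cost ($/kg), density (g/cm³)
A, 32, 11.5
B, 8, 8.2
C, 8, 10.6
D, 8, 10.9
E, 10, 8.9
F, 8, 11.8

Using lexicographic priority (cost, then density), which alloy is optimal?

B

First minimize cost: best is 8, kept {B, C, D, F}.
Then minimize density: best is 8.2, kept {B}.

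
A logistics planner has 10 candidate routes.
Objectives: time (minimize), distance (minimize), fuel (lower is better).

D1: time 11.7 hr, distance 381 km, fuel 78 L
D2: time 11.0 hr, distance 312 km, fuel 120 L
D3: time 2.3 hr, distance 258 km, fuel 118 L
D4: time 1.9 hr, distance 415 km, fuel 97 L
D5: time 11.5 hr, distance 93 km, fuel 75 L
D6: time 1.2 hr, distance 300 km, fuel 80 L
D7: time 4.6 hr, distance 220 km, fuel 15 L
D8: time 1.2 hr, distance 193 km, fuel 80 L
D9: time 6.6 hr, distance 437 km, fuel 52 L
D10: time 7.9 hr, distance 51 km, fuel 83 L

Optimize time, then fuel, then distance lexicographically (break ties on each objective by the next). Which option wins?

D8

First minimize time: best is 1.2, kept {D6, D8}.
Then minimize fuel: best is 80, kept {D6, D8}.
Then minimize distance: best is 193, kept {D8}.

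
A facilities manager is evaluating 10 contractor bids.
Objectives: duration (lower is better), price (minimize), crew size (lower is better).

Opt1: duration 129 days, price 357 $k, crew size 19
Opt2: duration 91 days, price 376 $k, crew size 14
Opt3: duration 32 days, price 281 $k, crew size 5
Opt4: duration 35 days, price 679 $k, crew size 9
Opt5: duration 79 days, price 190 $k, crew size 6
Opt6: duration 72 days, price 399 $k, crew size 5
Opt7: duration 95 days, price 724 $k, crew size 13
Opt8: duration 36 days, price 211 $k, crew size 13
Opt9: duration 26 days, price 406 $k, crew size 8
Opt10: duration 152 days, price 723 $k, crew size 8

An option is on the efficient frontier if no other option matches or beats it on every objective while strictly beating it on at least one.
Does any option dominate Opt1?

Yes

Opt3 vs Opt1: duration 32≤129, price 281≤357, crew size 5≤19 — Opt3 is at least as good on every objective and strictly better on at least one, so Opt3 dominates Opt1.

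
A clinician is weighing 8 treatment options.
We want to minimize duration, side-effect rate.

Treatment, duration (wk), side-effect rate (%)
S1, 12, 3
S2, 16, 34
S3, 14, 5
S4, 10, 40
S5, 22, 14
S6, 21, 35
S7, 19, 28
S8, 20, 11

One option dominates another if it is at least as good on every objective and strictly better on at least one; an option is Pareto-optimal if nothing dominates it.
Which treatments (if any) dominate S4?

none

S1: worse on duration (12 vs 10).
S2: worse on duration (16 vs 10).
S3: worse on duration (14 vs 10).
S5: worse on duration (22 vs 10).
S6: worse on duration (21 vs 10).
S7: worse on duration (19 vs 10).
S8: worse on duration (20 vs 10).
No option dominates S4.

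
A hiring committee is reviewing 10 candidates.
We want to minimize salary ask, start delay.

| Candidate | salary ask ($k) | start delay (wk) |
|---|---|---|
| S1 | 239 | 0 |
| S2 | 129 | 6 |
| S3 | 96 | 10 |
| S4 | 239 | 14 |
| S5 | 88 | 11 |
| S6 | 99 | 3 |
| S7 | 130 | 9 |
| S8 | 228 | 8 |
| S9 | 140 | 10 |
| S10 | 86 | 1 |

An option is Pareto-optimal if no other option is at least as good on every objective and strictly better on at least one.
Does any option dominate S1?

No

S2: worse on start delay (6 vs 0).
S3: worse on start delay (10 vs 0).
S4: worse on start delay (14 vs 0).
S5: worse on start delay (11 vs 0).
S6: worse on start delay (3 vs 0).
S7: worse on start delay (9 vs 0).
S8: worse on start delay (8 vs 0).
S9: worse on start delay (10 vs 0).
S10: worse on start delay (1 vs 0).
No option is at least as good as S1 on every objective and strictly better on one.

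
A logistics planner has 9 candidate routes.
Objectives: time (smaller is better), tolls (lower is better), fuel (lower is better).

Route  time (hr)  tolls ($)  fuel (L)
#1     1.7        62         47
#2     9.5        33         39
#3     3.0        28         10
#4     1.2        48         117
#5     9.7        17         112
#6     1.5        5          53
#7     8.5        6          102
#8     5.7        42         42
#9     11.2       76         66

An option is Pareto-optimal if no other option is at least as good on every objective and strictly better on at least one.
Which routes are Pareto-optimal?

#1: not dominated.
#2: dominated by #3 (time 3.0≤9.5, tolls 28≤33, fuel 10≤39).
#3: not dominated (best fuel).
#4: not dominated (best time).
#5: dominated by #6 (time 1.5≤9.7, tolls 5≤17, fuel 53≤112).
#6: not dominated (best tolls).
#7: dominated by #6 (time 1.5≤8.5, tolls 5≤6, fuel 53≤102).
#8: dominated by #3 (time 3.0≤5.7, tolls 28≤42, fuel 10≤42).
#9: dominated by #1 (time 1.7≤11.2, tolls 62≤76, fuel 47≤66).

#1, #3, #4, #6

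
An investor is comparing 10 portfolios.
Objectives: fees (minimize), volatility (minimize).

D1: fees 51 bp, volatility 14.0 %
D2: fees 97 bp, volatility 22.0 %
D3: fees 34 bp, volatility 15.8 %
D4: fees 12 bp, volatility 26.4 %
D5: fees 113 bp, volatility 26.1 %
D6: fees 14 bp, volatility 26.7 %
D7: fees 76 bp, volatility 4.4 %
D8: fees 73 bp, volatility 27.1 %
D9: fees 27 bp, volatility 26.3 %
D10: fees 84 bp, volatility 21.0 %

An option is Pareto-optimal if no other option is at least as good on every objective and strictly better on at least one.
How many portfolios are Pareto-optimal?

D1: not dominated.
D2: dominated by D1 (fees 51≤97, volatility 14.0≤22.0).
D3: not dominated.
D4: not dominated (best fees).
D5: dominated by D1 (fees 51≤113, volatility 14.0≤26.1).
D6: dominated by D4 (fees 12≤14, volatility 26.4≤26.7).
D7: not dominated (best volatility).
D8: dominated by D1 (fees 51≤73, volatility 14.0≤27.1).
D9: not dominated.
D10: dominated by D1 (fees 51≤84, volatility 14.0≤21.0).
Pareto-optimal: D1, D3, D4, D7, D9 → 5.

5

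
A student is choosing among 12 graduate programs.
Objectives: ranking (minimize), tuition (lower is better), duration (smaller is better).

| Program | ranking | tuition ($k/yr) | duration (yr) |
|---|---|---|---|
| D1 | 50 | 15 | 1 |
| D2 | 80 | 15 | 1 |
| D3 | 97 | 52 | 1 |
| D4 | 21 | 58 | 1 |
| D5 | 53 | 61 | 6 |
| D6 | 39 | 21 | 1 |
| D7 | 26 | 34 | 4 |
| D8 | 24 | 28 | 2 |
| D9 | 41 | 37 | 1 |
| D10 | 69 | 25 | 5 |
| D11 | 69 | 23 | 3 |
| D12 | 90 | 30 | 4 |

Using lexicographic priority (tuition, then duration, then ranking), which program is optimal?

First minimize tuition: best is 15, kept {D1, D2}.
Then minimize duration: best is 1, kept {D1, D2}.
Then minimize ranking: best is 50, kept {D1}.

D1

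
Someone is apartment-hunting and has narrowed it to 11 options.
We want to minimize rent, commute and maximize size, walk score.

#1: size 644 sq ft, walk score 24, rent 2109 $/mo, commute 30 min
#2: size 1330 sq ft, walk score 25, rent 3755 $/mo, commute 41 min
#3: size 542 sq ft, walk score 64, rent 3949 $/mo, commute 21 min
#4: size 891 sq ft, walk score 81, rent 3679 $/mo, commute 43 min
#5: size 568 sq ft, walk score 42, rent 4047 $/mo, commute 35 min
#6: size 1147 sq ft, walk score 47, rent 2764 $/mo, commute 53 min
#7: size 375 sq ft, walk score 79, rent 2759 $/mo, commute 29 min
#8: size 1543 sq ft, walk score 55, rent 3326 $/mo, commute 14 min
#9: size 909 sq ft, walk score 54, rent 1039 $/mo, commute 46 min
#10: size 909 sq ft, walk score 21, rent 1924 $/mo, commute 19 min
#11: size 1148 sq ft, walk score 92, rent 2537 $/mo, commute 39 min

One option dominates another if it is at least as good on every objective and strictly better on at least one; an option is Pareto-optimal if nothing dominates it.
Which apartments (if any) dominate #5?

#8: size 1543≥568, walk score 55≥42, rent 3326≤4047, commute 14≤35 — dominates #5.
Others (#1, #2, #3, #4, #6, #7, #9, #10, #11) are each worse than #5 on at least one objective.

#8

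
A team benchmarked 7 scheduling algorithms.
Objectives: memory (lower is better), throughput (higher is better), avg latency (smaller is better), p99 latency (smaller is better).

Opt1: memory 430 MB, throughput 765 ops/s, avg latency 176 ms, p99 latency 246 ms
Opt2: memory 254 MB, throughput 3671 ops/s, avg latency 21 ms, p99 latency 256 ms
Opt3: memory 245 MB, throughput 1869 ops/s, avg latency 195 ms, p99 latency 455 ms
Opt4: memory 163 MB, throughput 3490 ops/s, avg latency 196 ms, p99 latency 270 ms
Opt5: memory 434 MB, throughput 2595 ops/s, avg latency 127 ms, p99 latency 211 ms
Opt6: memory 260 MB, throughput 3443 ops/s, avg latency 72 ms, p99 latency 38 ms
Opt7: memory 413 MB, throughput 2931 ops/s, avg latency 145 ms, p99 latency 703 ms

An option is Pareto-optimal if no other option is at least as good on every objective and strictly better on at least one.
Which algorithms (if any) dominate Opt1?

Opt6

Opt6: memory 260≤430, throughput 3443≥765, avg latency 72≤176, p99 latency 38≤246 — dominates Opt1.
Others (Opt2, Opt3, Opt4, Opt5, Opt7) are each worse than Opt1 on at least one objective.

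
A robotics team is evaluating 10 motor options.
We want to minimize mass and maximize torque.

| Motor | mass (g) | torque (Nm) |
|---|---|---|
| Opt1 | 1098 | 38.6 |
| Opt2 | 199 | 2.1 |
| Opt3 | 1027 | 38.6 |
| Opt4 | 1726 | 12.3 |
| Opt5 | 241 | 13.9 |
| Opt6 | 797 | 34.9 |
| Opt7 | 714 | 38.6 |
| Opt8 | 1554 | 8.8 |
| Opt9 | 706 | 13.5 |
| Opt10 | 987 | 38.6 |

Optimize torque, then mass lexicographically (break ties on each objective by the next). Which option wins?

First maximize torque: best is 38.6, kept {Opt1, Opt3, Opt7, Opt10}.
Then minimize mass: best is 714, kept {Opt7}.

Opt7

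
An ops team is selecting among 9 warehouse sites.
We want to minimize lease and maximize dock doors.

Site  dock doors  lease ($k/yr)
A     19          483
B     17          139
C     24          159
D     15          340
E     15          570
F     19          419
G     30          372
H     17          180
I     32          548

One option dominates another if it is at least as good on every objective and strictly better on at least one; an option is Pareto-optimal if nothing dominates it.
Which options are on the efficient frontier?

B, C, G, I

A: dominated by C (dock doors 24≥19, lease 159≤483).
B: not dominated (best lease).
C: not dominated.
D: dominated by B (dock doors 17≥15, lease 139≤340).
E: dominated by A (dock doors 19≥15, lease 483≤570).
F: dominated by C (dock doors 24≥19, lease 159≤419).
G: not dominated.
H: dominated by B (dock doors 17≥17, lease 139≤180).
I: not dominated (best dock doors).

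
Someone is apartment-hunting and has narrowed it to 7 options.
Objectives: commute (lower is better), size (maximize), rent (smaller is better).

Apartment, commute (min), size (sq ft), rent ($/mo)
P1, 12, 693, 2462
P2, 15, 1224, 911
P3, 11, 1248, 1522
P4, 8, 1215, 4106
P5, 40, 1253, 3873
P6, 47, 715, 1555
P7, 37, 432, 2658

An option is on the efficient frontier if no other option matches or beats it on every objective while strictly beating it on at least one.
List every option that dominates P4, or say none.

P1: worse on commute (12 vs 8).
P2: worse on commute (15 vs 8).
P3: worse on commute (11 vs 8).
P5: worse on commute (40 vs 8).
P6: worse on commute (47 vs 8).
P7: worse on commute (37 vs 8).
No option dominates P4.

none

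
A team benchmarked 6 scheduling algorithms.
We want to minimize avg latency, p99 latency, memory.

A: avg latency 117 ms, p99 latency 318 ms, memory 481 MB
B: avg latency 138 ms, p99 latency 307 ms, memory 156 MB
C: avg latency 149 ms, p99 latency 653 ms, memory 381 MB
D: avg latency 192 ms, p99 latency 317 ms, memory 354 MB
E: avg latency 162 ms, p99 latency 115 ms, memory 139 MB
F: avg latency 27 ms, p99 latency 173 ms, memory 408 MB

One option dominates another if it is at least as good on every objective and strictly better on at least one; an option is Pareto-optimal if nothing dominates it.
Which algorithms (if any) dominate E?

none

A: worse on p99 latency (318 vs 115).
B: worse on p99 latency (307 vs 115).
C: worse on p99 latency (653 vs 115).
D: worse on avg latency (192 vs 162).
F: worse on p99 latency (173 vs 115).
No option dominates E.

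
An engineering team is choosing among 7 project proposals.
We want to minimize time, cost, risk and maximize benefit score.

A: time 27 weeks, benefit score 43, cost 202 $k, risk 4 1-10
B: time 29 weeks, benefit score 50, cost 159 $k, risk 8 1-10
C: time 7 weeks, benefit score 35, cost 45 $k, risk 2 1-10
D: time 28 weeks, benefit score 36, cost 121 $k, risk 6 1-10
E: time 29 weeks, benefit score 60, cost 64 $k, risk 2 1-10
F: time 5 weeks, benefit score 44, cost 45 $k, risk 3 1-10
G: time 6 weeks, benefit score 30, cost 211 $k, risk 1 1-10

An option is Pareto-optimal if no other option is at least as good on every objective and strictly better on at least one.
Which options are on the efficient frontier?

A: dominated by F (time 5≤27, benefit score 44≥43, cost 45≤202, risk 3≤4).
B: dominated by E (time 29≤29, benefit score 60≥50, cost 64≤159, risk 2≤8).
C: not dominated.
D: dominated by F (time 5≤28, benefit score 44≥36, cost 45≤121, risk 3≤6).
E: not dominated (best benefit score).
F: not dominated (best time).
G: not dominated (best risk).

C, E, F, G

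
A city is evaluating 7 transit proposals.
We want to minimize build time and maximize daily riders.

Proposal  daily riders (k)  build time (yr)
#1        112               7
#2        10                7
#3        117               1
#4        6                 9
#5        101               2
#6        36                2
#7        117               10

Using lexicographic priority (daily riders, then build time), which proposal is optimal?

#3

First maximize daily riders: best is 117, kept {#3, #7}.
Then minimize build time: best is 1, kept {#3}.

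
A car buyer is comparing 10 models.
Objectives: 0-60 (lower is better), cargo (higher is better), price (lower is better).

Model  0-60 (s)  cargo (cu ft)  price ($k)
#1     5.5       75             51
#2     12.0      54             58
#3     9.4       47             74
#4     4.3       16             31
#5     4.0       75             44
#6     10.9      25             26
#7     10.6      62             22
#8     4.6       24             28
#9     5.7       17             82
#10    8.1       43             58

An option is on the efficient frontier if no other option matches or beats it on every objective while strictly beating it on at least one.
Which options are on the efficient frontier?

#1: dominated by #5 (0-60 4.0≤5.5, cargo 75≥75, price 44≤51).
#2: dominated by #1 (0-60 5.5≤12.0, cargo 75≥54, price 51≤58).
#3: dominated by #1 (0-60 5.5≤9.4, cargo 75≥47, price 51≤74).
#4: not dominated.
#5: not dominated (best 0-60).
#6: dominated by #7 (0-60 10.6≤10.9, cargo 62≥25, price 22≤26).
#7: not dominated (best price).
#8: not dominated.
#9: dominated by #1 (0-60 5.5≤5.7, cargo 75≥17, price 51≤82).
#10: dominated by #1 (0-60 5.5≤8.1, cargo 75≥43, price 51≤58).

#4, #5, #7, #8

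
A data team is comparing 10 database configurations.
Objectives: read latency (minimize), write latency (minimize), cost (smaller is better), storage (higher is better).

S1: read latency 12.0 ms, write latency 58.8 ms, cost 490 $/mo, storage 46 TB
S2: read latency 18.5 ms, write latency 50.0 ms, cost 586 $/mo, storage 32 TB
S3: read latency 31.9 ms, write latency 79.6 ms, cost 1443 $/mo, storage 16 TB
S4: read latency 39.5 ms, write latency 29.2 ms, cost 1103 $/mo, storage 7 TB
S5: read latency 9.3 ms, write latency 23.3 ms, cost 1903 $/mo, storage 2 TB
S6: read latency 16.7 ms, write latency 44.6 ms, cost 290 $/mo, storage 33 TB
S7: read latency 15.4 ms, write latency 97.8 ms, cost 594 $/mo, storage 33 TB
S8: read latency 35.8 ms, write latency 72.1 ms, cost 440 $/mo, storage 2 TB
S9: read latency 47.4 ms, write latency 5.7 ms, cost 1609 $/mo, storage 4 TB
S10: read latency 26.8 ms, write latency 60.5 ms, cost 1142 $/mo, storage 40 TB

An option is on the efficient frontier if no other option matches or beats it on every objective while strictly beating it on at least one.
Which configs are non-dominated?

S1: not dominated (best storage).
S2: dominated by S6 (read latency 16.7≤18.5, write latency 44.6≤50.0, cost 290≤586, storage 33≥32).
S3: dominated by S1 (read latency 12.0≤31.9, write latency 58.8≤79.6, cost 490≤1443, storage 46≥16).
S4: not dominated.
S5: not dominated (best read latency).
S6: not dominated (best cost).
S7: dominated by S1 (read latency 12.0≤15.4, write latency 58.8≤97.8, cost 490≤594, storage 46≥33).
S8: dominated by S6 (read latency 16.7≤35.8, write latency 44.6≤72.1, cost 290≤440, storage 33≥2).
S9: not dominated (best write latency).
S10: dominated by S1 (read latency 12.0≤26.8, write latency 58.8≤60.5, cost 490≤1142, storage 46≥40).

S1, S4, S5, S6, S9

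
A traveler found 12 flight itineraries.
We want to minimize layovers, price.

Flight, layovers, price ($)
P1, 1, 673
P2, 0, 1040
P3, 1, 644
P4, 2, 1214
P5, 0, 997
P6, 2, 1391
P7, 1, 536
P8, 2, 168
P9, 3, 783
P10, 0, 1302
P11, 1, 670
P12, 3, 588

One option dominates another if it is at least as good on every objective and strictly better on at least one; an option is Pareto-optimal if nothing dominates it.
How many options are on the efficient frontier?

P1: dominated by P3 (layovers 1≤1, price 644≤673).
P2: dominated by P5 (layovers 0≤0, price 997≤1040).
P3: dominated by P7 (layovers 1≤1, price 536≤644).
P4: dominated by P1 (layovers 1≤2, price 673≤1214).
P5: not dominated.
P6: dominated by P1 (layovers 1≤2, price 673≤1391).
P7: not dominated.
P8: not dominated (best price).
P9: dominated by P1 (layovers 1≤3, price 673≤783).
P10: dominated by P2 (layovers 0≤0, price 1040≤1302).
P11: dominated by P3 (layovers 1≤1, price 644≤670).
P12: dominated by P7 (layovers 1≤3, price 536≤588).
Pareto-optimal: P5, P7, P8 → 3.

3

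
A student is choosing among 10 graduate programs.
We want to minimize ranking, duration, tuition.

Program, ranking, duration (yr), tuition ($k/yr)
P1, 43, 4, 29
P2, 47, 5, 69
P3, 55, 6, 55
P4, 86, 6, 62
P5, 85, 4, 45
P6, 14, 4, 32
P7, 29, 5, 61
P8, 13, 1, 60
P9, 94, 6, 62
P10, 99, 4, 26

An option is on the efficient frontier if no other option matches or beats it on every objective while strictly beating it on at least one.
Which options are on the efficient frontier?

P1, P6, P8, P10

P1: not dominated.
P2: dominated by P1 (ranking 43≤47, duration 4≤5, tuition 29≤69).
P3: dominated by P1 (ranking 43≤55, duration 4≤6, tuition 29≤55).
P4: dominated by P1 (ranking 43≤86, duration 4≤6, tuition 29≤62).
P5: dominated by P1 (ranking 43≤85, duration 4≤4, tuition 29≤45).
P6: not dominated.
P7: dominated by P6 (ranking 14≤29, duration 4≤5, tuition 32≤61).
P8: not dominated (best ranking).
P9: dominated by P1 (ranking 43≤94, duration 4≤6, tuition 29≤62).
P10: not dominated (best tuition).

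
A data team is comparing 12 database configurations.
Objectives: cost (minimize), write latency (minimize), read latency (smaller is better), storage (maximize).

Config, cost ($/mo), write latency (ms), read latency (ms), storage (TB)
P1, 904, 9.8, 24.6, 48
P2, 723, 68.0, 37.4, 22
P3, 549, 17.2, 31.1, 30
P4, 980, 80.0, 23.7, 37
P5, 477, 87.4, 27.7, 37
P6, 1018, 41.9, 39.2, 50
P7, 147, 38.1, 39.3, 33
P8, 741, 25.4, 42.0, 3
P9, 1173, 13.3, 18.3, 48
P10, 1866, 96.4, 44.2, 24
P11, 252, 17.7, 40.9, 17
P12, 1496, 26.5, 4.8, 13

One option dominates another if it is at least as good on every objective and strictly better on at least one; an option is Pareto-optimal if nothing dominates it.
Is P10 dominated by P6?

P6 vs P10: cost 1018≤1866, write latency 41.9≤96.4, read latency 39.2≤44.2, storage 50≥24 — P6 is at least as good on every objective with at least one strict improvement.

Yes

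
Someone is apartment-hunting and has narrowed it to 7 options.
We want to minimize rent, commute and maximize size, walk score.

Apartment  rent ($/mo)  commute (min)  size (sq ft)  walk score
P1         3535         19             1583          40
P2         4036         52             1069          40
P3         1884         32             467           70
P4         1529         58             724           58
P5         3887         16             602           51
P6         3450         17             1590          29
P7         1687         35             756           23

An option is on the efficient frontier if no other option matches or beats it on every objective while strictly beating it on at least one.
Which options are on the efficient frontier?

P1: not dominated.
P2: dominated by P1 (rent 3535≤4036, commute 19≤52, size 1583≥1069, walk score 40≥40).
P3: not dominated (best walk score).
P4: not dominated (best rent).
P5: not dominated (best commute).
P6: not dominated (best size).
P7: not dominated.

P1, P3, P4, P5, P6, P7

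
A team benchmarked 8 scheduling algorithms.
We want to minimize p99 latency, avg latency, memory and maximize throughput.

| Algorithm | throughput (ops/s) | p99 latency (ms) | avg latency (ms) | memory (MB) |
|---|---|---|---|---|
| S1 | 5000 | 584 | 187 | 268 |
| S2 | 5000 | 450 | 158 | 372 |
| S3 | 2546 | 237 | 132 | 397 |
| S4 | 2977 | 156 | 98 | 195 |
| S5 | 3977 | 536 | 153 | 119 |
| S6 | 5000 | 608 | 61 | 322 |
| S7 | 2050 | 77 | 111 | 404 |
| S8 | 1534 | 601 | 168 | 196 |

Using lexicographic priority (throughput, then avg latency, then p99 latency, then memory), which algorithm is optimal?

S6

First maximize throughput: best is 5000, kept {S1, S2, S6}.
Then minimize avg latency: best is 61, kept {S6}.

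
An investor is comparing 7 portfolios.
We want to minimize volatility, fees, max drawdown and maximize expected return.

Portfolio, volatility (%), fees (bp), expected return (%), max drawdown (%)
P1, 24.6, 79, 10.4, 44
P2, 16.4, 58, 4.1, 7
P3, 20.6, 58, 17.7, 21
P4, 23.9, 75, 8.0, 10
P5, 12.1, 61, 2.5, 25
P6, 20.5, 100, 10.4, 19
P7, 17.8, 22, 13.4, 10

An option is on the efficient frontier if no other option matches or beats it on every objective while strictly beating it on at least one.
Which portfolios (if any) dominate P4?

P7: volatility 17.8≤23.9, fees 22≤75, expected return 13.4≥8.0, max drawdown 10≤10 — dominates P4.
Others (P1, P2, P3, P5, P6) are each worse than P4 on at least one objective.

P7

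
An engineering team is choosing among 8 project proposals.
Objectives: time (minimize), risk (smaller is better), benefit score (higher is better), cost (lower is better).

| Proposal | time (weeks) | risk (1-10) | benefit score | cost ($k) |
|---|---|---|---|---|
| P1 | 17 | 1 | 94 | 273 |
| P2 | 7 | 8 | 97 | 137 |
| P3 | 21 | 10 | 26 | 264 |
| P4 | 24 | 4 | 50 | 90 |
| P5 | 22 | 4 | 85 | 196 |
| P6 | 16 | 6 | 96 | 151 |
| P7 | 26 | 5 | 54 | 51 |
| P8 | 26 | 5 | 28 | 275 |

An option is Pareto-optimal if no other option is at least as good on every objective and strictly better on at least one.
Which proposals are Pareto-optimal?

P1, P2, P4, P5, P6, P7

P1: not dominated (best risk).
P2: not dominated (best time).
P3: dominated by P2 (time 7≤21, risk 8≤10, benefit score 97≥26, cost 137≤264).
P4: not dominated.
P5: not dominated.
P6: not dominated.
P7: not dominated (best cost).
P8: dominated by P1 (time 17≤26, risk 1≤5, benefit score 94≥28, cost 273≤275).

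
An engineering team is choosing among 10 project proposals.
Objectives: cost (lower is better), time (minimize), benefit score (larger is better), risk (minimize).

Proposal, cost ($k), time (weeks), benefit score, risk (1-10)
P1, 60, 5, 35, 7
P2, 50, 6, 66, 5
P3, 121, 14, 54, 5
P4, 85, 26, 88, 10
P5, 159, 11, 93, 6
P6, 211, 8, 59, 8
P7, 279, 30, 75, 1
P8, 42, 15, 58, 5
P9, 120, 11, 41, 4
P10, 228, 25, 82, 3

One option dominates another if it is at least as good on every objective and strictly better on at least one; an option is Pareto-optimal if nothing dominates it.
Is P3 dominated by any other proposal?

P2 vs P3: cost 50≤121, time 6≤14, benefit score 66≥54, risk 5≤5 — P2 is at least as good on every objective and strictly better on at least one, so P2 dominates P3.

Yes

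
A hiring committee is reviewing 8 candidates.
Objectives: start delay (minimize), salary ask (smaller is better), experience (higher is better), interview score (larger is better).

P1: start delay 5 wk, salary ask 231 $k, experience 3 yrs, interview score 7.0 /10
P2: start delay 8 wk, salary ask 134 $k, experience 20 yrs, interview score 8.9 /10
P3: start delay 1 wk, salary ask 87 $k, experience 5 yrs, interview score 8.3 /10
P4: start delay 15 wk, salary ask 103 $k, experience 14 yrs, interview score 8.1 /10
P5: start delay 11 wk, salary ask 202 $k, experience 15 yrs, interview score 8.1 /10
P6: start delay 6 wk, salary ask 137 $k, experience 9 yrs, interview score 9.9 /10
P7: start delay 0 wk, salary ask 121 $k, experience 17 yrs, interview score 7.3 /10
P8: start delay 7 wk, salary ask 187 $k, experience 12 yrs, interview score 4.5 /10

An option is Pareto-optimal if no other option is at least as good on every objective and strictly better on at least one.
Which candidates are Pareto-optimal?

P1: dominated by P3 (start delay 1≤5, salary ask 87≤231, experience 5≥3, interview score 8.3≥7.0).
P2: not dominated (best experience).
P3: not dominated (best salary ask).
P4: not dominated.
P5: dominated by P2 (start delay 8≤11, salary ask 134≤202, experience 20≥15, interview score 8.9≥8.1).
P6: not dominated (best interview score).
P7: not dominated (best start delay).
P8: dominated by P7 (start delay 0≤7, salary ask 121≤187, experience 17≥12, interview score 7.3≥4.5).

P2, P3, P4, P6, P7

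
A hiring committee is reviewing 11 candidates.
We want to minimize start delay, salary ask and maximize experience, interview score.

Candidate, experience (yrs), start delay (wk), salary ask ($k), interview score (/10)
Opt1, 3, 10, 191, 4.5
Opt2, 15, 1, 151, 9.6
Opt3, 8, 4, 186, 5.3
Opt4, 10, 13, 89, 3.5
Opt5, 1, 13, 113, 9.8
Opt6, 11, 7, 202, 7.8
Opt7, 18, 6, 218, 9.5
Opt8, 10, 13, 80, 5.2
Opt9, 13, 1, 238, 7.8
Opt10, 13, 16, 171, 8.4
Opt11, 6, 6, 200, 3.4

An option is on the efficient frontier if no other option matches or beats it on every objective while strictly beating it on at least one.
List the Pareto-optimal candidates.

Opt2, Opt5, Opt7, Opt8

Opt1: dominated by Opt2 (experience 15≥3, start delay 1≤10, salary ask 151≤191, interview score 9.6≥4.5).
Opt2: not dominated.
Opt3: dominated by Opt2 (experience 15≥8, start delay 1≤4, salary ask 151≤186, interview score 9.6≥5.3).
Opt4: dominated by Opt8 (experience 10≥10, start delay 13≤13, salary ask 80≤89, interview score 5.2≥3.5).
Opt5: not dominated (best interview score).
Opt6: dominated by Opt2 (experience 15≥11, start delay 1≤7, salary ask 151≤202, interview score 9.6≥7.8).
Opt7: not dominated (best experience).
Opt8: not dominated (best salary ask).
Opt9: dominated by Opt2 (experience 15≥13, start delay 1≤1, salary ask 151≤238, interview score 9.6≥7.8).
Opt10: dominated by Opt2 (experience 15≥13, start delay 1≤16, salary ask 151≤171, interview score 9.6≥8.4).
Opt11: dominated by Opt2 (experience 15≥6, start delay 1≤6, salary ask 151≤200, interview score 9.6≥3.4).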